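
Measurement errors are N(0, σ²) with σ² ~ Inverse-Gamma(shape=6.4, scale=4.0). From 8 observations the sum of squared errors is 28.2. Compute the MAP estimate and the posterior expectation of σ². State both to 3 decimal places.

σ²_MAP = 1.588, E[σ²|data] = 1.926

Posterior: Inverse-Gamma(shape = 6.4+8/2 = 10.4, scale = 4.0+28.2/2 = 18.1).
Mode = β/(α+1) = 18.1/11.4 = 1.588.
Mean = β/(α−1) = 18.1/9.4 = 1.926.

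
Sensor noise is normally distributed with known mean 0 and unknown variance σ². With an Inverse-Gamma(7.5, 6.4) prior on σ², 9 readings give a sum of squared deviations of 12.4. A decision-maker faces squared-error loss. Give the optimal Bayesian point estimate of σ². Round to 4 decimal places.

1.1455

Posterior: Inverse-Gamma(shape = 7.5+9/2 = 12.0, scale = 6.4+12.4/2 = 12.6).
Mode = β/(α+1) = 12.6/13.0 = 0.9692.
Mean = β/(α−1) = 12.6/11.0 = 1.1455.
Squared-error loss ⇒ the optimal estimator is the posterior mean.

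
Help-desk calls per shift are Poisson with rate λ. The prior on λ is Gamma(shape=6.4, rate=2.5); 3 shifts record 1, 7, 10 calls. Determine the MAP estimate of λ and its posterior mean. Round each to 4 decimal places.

MAP = 4.2545; posterior mean = 4.4364

Σ counts = 18. Posterior: Gamma(shape = 6.4+18 = 24.4, rate = 2.5+3 = 5.5).
Mode = (α−1)/β = 23.4/5.5 = 4.2545.
Mean = α/β = 24.4/5.5 = 4.4364.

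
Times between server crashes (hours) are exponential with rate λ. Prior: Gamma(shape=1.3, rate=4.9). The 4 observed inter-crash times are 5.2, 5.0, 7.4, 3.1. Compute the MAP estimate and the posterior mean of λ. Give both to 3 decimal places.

Σ times = 20.7. Posterior: Gamma(shape = 1.3+4 = 5.3, rate = 4.9+20.7 = 25.6).
Mode = (α−1)/β = 4.3/25.6 = 0.168.
Mean = α/β = 5.3/25.6 = 0.207.
The posterior is right-skewed, so the mean exceeds the mode.

λ_MAP = 0.168, E[λ|data] = 0.207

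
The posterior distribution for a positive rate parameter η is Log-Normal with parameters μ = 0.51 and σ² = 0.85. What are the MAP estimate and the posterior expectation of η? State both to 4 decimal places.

Mode = exp(μ − σ²) = exp(-0.34) = 0.7118.
Mean = exp(μ + σ²/2) = exp(0.935) = 2.5472.
The mean is pulled above the mode by the posterior's right skew.

MAP estimate = 0.7118, posterior expectation = 2.5472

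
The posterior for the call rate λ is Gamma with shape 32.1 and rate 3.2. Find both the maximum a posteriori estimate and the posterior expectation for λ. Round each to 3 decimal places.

Mode = (α−1)/β = 31.1/3.2 = 9.719.
Mean = α/β = 32.1/3.2 = 10.031.
Right-skewed posterior ⇒ mode < mean.

MAP = 9.719; posterior mean = 10.031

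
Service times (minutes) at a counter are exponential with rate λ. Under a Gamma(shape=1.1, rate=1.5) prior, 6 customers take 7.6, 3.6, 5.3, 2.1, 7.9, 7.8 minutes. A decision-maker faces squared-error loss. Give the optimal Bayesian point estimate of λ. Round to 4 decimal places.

0.1983

Σ times = 34.3. Posterior: Gamma(shape = 1.1+6 = 7.1, rate = 1.5+34.3 = 35.8).
Mode = (α−1)/β = 6.1/35.8 = 0.1704.
Mean = α/β = 7.1/35.8 = 0.1983.
Squared-error loss ⇒ the optimal estimator is the posterior mean.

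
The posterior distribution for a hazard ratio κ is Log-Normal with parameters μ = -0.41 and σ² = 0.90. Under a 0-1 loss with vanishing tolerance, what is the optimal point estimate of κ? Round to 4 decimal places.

0.2698

Mode = exp(μ − σ²) = exp(-1.31) = 0.2698.
Mean = exp(μ + σ²/2) = exp(0.040) = 1.0408.
This is the posterior mode — the MAP estimate.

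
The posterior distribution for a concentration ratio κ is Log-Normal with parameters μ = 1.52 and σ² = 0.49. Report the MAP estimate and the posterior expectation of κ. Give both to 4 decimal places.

MAP = 2.8011, posterior mean = 5.8416

Mode = exp(μ − σ²) = exp(1.03) = 2.8011.
Mean = exp(μ + σ²/2) = exp(1.765) = 5.8416.
Mean > mode: the posterior has a right tail.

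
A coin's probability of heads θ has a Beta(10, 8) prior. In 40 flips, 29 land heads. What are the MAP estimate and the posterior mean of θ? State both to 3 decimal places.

MAP = 0.679, posterior mean = 0.672

Posterior: Beta(10+29, 8+11) = Beta(39, 19).
Mode = (39−1)/(39+19−2) = 38/56 = 0.679.
Mean = 39/(39+19) = 39/58 = 0.672.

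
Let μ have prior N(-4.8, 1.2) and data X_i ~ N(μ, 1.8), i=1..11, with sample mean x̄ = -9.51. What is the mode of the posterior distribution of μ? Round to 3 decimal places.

Posterior for μ is Normal. Precision-weighted mean: (1/1.2·-4.8 + 11/1.8·-9.51) / (1/1.2 + 11/1.8) = -8.945.
A Normal posterior is symmetric, so mode = mean.
This is the posterior mode — the MAP estimate.

-8.945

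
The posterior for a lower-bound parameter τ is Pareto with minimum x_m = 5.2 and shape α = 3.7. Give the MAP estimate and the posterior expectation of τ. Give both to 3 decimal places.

MAP estimate = 5.200, posterior expectation = 7.126

The Pareto density is strictly decreasing on [x_m, ∞), so the mode is x_m = 5.200.
Mean = α·x_m/(α−1) = 3.7·5.2/2.7 = 7.126.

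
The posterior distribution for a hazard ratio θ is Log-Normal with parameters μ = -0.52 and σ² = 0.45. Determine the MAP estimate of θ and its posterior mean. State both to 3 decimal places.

Mode = exp(μ − σ²) = exp(-0.97) = 0.379.
Mean = exp(μ + σ²/2) = exp(-0.295) = 0.745.

θ_MAP = 0.379, E[θ|data] = 0.745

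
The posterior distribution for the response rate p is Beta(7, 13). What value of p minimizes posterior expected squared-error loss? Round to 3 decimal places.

Mode = (7−1)/(7+13−2) = 6/18 = 0.333.
Mean = 7/(7+13) = 7/20 = 0.350.
Squared-error loss ⇒ the optimal estimator is the posterior mean.

0.350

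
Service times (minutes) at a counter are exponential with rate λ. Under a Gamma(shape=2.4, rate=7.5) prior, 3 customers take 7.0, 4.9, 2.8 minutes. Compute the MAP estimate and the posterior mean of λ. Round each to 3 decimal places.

Σ times = 14.7. Posterior: Gamma(shape = 2.4+3 = 5.4, rate = 7.5+14.7 = 22.2).
Mode = (α−1)/β = 4.4/22.2 = 0.198.
Mean = α/β = 5.4/22.2 = 0.243.
The mean is pulled above the mode by the posterior's right skew.

λ_MAP = 0.198, E[λ|data] = 0.243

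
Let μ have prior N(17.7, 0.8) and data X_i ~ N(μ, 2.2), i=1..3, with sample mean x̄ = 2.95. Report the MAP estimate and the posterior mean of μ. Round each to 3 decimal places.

MAP: 10.004. Posterior mean: 10.004.

Posterior for μ is Normal. Precision-weighted mean: (1/0.8·17.7 + 3/2.2·2.95) / (1/0.8 + 3/2.2) = 10.004.
A Normal posterior is symmetric, so mode = mean.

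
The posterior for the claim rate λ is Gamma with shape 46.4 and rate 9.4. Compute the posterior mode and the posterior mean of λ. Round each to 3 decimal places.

MAP: 4.830. Posterior mean: 4.936.

Mode = (α−1)/β = 45.4/9.4 = 4.830.
Mean = α/β = 46.4/9.4 = 4.936.
Mean > mode: the posterior has a right tail.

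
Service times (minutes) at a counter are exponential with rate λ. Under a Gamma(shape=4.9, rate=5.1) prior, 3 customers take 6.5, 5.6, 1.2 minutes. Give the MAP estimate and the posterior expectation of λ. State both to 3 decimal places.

Σ times = 13.3. Posterior: Gamma(shape = 4.9+3 = 7.9, rate = 5.1+13.3 = 18.4).
Mode = (α−1)/β = 6.9/18.4 = 0.375.
Mean = α/β = 7.9/18.4 = 0.429.
The mean is pulled above the mode by the posterior's right skew.

MAP = 0.375; posterior mean = 0.429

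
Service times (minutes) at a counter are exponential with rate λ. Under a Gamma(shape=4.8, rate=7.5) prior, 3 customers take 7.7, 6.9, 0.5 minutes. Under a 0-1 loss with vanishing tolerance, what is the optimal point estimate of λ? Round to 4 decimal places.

0.3009

Σ times = 15.1. Posterior: Gamma(shape = 4.8+3 = 7.8, rate = 7.5+15.1 = 22.6).
Mode = (α−1)/β = 6.8/22.6 = 0.3009.
Mean = α/β = 7.8/22.6 = 0.3451.
This is the posterior mode — the MAP estimate.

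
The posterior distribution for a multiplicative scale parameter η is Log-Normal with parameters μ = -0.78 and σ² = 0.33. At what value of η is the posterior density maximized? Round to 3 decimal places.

0.330

Mode = exp(μ − σ²) = exp(-1.11) = 0.330.
Mean = exp(μ + σ²/2) = exp(-0.615) = 0.541.
This is the posterior mode — the MAP estimate.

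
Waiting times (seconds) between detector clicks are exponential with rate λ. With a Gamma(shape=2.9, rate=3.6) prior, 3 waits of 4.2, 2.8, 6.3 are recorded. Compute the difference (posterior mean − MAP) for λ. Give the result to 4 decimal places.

0.0592

Σ times = 13.3. Posterior: Gamma(shape = 2.9+3 = 5.9, rate = 3.6+13.3 = 16.9).
Mode = (α−1)/β = 4.9/16.9 = 0.2899.
Mean = α/β = 5.9/16.9 = 0.3491.
Difference = 0.3491 − 0.2899 = 0.0592.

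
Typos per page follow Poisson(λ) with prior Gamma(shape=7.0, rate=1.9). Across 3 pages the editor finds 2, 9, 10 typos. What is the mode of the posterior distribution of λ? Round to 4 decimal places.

Σ counts = 21. Posterior: Gamma(shape = 7.0+21 = 28.0, rate = 1.9+3 = 4.9).
Mode = (α−1)/β = 27.0/4.9 = 5.5102.
Mean = α/β = 28.0/4.9 = 5.7143.
This is the posterior mode — the MAP estimate.

5.5102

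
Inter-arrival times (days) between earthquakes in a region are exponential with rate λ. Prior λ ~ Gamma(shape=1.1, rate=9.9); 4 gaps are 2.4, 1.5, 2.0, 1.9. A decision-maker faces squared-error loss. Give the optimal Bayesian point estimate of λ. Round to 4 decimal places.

Σ times = 7.8. Posterior: Gamma(shape = 1.1+4 = 5.1, rate = 9.9+7.8 = 17.7).
Mode = (α−1)/β = 4.1/17.7 = 0.2316.
Mean = α/β = 5.1/17.7 = 0.2881.
Squared-error loss ⇒ the optimal estimator is the posterior mean.

0.2881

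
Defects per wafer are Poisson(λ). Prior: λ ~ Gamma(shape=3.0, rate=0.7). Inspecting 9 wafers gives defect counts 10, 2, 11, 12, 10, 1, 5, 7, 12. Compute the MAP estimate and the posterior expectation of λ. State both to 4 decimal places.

Σ counts = 70. Posterior: Gamma(shape = 3.0+70 = 73.0, rate = 0.7+9 = 9.7).
Mode = (α−1)/β = 72.0/9.7 = 7.4227.
Mean = α/β = 73.0/9.7 = 7.5258.

λ_MAP = 7.4227, E[λ|data] = 7.5258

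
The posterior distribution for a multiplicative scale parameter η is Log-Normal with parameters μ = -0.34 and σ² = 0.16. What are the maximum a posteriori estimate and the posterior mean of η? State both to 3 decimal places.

Mode = exp(μ − σ²) = exp(-0.50) = 0.607.
Mean = exp(μ + σ²/2) = exp(-0.260) = 0.771.

η_MAP = 0.607, E[η|data] = 0.771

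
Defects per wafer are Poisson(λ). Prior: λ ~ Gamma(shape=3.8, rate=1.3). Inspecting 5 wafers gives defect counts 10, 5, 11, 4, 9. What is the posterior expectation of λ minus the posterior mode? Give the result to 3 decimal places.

Σ counts = 39. Posterior: Gamma(shape = 3.8+39 = 42.8, rate = 1.3+5 = 6.3).
Mode = (α−1)/β = 41.8/6.3 = 6.635.
Mean = α/β = 42.8/6.3 = 6.794.
Difference = 6.794 − 6.635 = 0.159.
Mean > mode: the posterior has a right tail.

0.159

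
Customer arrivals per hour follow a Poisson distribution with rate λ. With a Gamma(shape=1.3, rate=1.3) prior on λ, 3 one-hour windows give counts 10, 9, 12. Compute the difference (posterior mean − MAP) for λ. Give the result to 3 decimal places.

0.233

Σ counts = 31. Posterior: Gamma(shape = 1.3+31 = 32.3, rate = 1.3+3 = 4.3).
Mode = (α−1)/β = 31.3/4.3 = 7.279.
Mean = α/β = 32.3/4.3 = 7.512.
Difference = 7.512 − 7.279 = 0.233.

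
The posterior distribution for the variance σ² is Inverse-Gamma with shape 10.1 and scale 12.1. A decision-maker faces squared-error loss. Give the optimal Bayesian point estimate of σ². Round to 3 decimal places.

1.330

Mode = β/(α+1) = 12.1/11.1 = 1.090.
Mean = β/(α−1) = 12.1/9.1 = 1.330.
Squared-error loss ⇒ the optimal estimator is the posterior mean.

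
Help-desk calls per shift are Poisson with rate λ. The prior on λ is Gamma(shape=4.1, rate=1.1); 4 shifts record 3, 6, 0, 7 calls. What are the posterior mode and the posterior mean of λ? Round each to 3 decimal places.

Σ counts = 16. Posterior: Gamma(shape = 4.1+16 = 20.1, rate = 1.1+4 = 5.1).
Mode = (α−1)/β = 19.1/5.1 = 3.745.
Mean = α/β = 20.1/5.1 = 3.941.
Right-skewed posterior ⇒ mode < mean.

MAP: 3.745. Posterior mean: 3.941.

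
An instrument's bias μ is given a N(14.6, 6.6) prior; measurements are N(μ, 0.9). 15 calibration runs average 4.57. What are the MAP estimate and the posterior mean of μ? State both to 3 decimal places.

Posterior for μ is Normal. Precision-weighted mean: (1/6.6·14.6 + 15/0.9·4.57) / (1/6.6 + 15/0.9) = 4.660.
A Normal posterior is symmetric, so mode = mean.

MAP = 4.660; posterior mean = 4.660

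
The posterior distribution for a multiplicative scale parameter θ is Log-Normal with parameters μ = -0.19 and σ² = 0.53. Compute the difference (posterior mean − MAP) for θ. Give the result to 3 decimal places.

0.591

Mode = exp(μ − σ²) = exp(-0.72) = 0.487.
Mean = exp(μ + σ²/2) = exp(0.075) = 1.078.
Difference = 1.078 − 0.487 = 0.591.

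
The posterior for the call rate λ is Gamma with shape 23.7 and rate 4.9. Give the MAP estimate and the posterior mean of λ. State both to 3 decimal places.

Mode = (α−1)/β = 22.7/4.9 = 4.633.
Mean = α/β = 23.7/4.9 = 4.837.

MAP: 4.633. Posterior mean: 4.837.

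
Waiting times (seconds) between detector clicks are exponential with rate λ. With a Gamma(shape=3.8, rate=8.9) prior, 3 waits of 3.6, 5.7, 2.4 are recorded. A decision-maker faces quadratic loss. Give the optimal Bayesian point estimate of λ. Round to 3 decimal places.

Σ times = 11.7. Posterior: Gamma(shape = 3.8+3 = 6.8, rate = 8.9+11.7 = 20.6).
Mode = (α−1)/β = 5.8/20.6 = 0.282.
Mean = α/β = 6.8/20.6 = 0.330.
Quadratic loss ⇒ the optimal estimator is the posterior mean.

0.330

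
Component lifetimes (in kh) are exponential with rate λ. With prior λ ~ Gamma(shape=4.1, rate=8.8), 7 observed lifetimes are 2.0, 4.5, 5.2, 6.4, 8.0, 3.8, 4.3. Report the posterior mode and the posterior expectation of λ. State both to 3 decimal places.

Σ times = 34.2. Posterior: Gamma(shape = 4.1+7 = 11.1, rate = 8.8+34.2 = 43.0).
Mode = (α−1)/β = 10.1/43.0 = 0.235.
Mean = α/β = 11.1/43.0 = 0.258.
The posterior is right-skewed, so the mean exceeds the mode.

posterior mode = 0.235, posterior expectation = 0.258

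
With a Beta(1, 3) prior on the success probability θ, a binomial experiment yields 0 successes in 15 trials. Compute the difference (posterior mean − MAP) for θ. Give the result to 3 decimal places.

Posterior: Beta(1+0, 3+15) = Beta(1, 18).
Since α = 1 ≤ 1 and β > 1, the Beta density is monotone decreasing on [0,1]; the mode is at 0.
Mean = 1/(1+18) = 0.053.
Difference = 0.053 − 0.000 = 0.053.
The mean is pulled above the mode by the posterior's right skew.

0.053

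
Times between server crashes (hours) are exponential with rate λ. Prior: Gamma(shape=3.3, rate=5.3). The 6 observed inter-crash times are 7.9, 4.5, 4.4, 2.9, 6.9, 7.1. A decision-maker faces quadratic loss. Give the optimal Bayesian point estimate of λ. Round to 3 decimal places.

Σ times = 33.7. Posterior: Gamma(shape = 3.3+6 = 9.3, rate = 5.3+33.7 = 39.0).
Mode = (α−1)/β = 8.3/39.0 = 0.213.
Mean = α/β = 9.3/39.0 = 0.238.
Quadratic loss ⇒ the optimal estimator is the posterior mean.

0.238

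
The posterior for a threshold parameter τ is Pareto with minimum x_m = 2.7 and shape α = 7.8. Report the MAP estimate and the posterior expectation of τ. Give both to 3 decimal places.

τ_MAP = 2.700, E[τ|data] = 3.097

The Pareto density is strictly decreasing on [x_m, ∞), so the mode is x_m = 2.700.
Mean = α·x_m/(α−1) = 7.8·2.7/6.8 = 3.097.
Mean > mode: the posterior has a right tail.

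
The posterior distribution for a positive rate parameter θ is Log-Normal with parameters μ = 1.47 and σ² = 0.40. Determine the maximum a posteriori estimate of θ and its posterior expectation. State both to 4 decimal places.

Mode = exp(μ − σ²) = exp(1.07) = 2.9154.
Mean = exp(μ + σ²/2) = exp(1.670) = 5.3122.
Mean > mode: the posterior has a right tail.

MAP = 2.9154; posterior mean = 5.3122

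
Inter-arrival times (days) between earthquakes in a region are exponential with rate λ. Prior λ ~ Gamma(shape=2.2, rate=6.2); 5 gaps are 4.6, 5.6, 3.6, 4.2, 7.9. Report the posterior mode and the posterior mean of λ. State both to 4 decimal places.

Σ times = 25.9. Posterior: Gamma(shape = 2.2+5 = 7.2, rate = 6.2+25.9 = 32.1).
Mode = (α−1)/β = 6.2/32.1 = 0.1931.
Mean = α/β = 7.2/32.1 = 0.2243.
The posterior is right-skewed, so the mean exceeds the mode.

MAP = 0.1931, posterior mean = 0.2243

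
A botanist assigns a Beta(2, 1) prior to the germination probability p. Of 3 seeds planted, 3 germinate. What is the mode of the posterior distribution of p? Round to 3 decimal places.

1.000

Posterior: Beta(2+3, 1+0) = Beta(5, 1).
Since β = 1 ≤ 1 and α > 1, the Beta density is monotone increasing on [0,1]; the mode is at 1.
Mean = 5/(5+1) = 0.833.
This is the posterior mode — the MAP estimate.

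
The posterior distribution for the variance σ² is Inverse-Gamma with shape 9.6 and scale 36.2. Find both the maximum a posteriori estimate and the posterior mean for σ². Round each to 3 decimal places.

Mode = β/(α+1) = 36.2/10.6 = 3.415.
Mean = β/(α−1) = 36.2/8.6 = 4.209.
Right-skewed posterior ⇒ mode < mean.

maximum a posteriori estimate = 3.415, posterior mean = 4.209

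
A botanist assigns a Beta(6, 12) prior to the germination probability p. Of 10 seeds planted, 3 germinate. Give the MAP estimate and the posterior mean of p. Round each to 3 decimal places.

MAP estimate = 0.308, posterior mean = 0.321

Posterior: Beta(6+3, 12+7) = Beta(9, 19).
Mode = (9−1)/(9+19−2) = 8/26 = 0.308.
Mean = 9/(9+19) = 9/28 = 0.321.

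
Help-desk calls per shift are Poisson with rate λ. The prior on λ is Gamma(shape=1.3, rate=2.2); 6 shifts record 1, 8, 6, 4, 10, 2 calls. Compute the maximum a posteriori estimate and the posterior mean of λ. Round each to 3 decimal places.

MAP = 3.817, posterior mean = 3.939

Σ counts = 31. Posterior: Gamma(shape = 1.3+31 = 32.3, rate = 2.2+6 = 8.2).
Mode = (α−1)/β = 31.3/8.2 = 3.817.
Mean = α/β = 32.3/8.2 = 3.939.
The posterior is right-skewed, so the mean exceeds the mode.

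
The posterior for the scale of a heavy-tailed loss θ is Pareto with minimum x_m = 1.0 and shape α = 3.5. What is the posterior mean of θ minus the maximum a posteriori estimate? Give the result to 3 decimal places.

The Pareto density is strictly decreasing on [x_m, ∞), so the mode is x_m = 1.000.
Mean = α·x_m/(α−1) = 3.5·1.0/2.5 = 1.400.
Difference = 1.400 − 1.000 = 0.400.
The mean is pulled above the mode by the posterior's right skew.

0.400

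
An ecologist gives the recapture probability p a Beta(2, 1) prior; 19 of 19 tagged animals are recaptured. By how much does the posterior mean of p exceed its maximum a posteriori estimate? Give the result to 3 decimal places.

Posterior: Beta(2+19, 1+0) = Beta(21, 1).
Since β = 1 ≤ 1 and α > 1, the Beta density is monotone increasing on [0,1]; the mode is at 1.
Mean = 21/(21+1) = 0.955.
Difference = 0.955 − 1.000 = -0.045.
Left-skewed posterior ⇒ mean < mode.

-0.045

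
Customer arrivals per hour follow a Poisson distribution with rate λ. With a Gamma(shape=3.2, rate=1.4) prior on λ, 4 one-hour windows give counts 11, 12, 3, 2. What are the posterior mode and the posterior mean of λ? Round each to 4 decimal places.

MAP: 5.5926. Posterior mean: 5.7778.

Σ counts = 28. Posterior: Gamma(shape = 3.2+28 = 31.2, rate = 1.4+4 = 5.4).
Mode = (α−1)/β = 30.2/5.4 = 5.5926.
Mean = α/β = 31.2/5.4 = 5.7778.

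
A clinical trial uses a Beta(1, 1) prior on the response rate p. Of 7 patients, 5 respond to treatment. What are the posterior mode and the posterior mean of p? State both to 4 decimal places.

MAP: 0.7143. Posterior mean: 0.6667.

Posterior: Beta(1+5, 1+2) = Beta(6, 3).
Mode = (6−1)/(6+3−2) = 5/7 = 0.7143.
With a flat prior the MAP equals the MLE, 5/7.
Mean = 6/(6+3) = 6/9 = 0.6667.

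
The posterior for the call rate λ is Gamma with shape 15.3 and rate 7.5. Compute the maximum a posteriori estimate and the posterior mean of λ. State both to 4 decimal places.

Mode = (α−1)/β = 14.3/7.5 = 1.9067.
Mean = α/β = 15.3/7.5 = 2.0400.
Right-skewed posterior ⇒ mode < mean.

MAP = 1.9067; posterior mean = 2.0400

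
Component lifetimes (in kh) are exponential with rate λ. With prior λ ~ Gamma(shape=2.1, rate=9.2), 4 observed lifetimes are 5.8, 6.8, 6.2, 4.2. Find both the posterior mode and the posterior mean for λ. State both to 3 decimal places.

posterior mode = 0.158, posterior mean = 0.189

Σ times = 23.0. Posterior: Gamma(shape = 2.1+4 = 6.1, rate = 9.2+23.0 = 32.2).
Mode = (α−1)/β = 5.1/32.2 = 0.158.
Mean = α/β = 6.1/32.2 = 0.189.
The mean is pulled above the mode by the posterior's right skew.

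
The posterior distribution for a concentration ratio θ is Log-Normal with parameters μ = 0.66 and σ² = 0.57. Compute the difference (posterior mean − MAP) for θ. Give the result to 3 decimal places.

1.479

Mode = exp(μ − σ²) = exp(0.09) = 1.094.
Mean = exp(μ + σ²/2) = exp(0.945) = 2.573.
Difference = 2.573 − 1.094 = 1.479.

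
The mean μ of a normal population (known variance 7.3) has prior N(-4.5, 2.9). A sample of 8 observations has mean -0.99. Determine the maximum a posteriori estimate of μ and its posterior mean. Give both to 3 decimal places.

MAP = -1.830, posterior mean = -1.830

Posterior for μ is Normal. Precision-weighted mean: (1/2.9·-4.5 + 8/7.3·-0.99) / (1/2.9 + 8/7.3) = -1.830.
A Normal posterior is symmetric, so mode = mean.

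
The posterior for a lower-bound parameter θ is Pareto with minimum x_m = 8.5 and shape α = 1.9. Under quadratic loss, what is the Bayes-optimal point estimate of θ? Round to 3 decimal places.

The Pareto density is strictly decreasing on [x_m, ∞), so the mode is x_m = 8.500.
Mean = α·x_m/(α−1) = 1.9·8.5/0.9 = 17.944.
Quadratic loss ⇒ the optimal estimator is the posterior mean.

17.944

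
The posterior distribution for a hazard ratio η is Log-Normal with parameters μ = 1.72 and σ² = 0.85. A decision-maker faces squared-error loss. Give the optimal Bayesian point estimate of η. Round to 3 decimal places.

8.542

Mode = exp(μ − σ²) = exp(0.87) = 2.387.
Mean = exp(μ + σ²/2) = exp(2.145) = 8.542.
Squared-error loss ⇒ the optimal estimator is the posterior mean.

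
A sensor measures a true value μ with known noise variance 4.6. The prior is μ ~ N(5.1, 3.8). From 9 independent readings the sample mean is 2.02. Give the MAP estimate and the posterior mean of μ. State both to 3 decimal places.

Posterior for μ is Normal. Precision-weighted mean: (1/3.8·5.1 + 9/4.6·2.02) / (1/3.8 + 9/4.6) = 2.385.
A Normal posterior is symmetric, so mode = mean.

μ_MAP = 2.385, E[μ|data] = 2.385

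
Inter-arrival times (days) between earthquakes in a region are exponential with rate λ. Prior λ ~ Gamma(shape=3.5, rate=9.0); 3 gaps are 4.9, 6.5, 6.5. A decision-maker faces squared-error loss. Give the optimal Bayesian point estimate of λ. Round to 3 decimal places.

Σ times = 17.9. Posterior: Gamma(shape = 3.5+3 = 6.5, rate = 9.0+17.9 = 26.9).
Mode = (α−1)/β = 5.5/26.9 = 0.204.
Mean = α/β = 6.5/26.9 = 0.242.
Squared-error loss ⇒ the optimal estimator is the posterior mean.

0.242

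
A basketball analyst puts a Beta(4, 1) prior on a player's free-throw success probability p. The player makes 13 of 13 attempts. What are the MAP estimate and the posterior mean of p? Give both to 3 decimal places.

p_MAP = 1.000, E[p|data] = 0.944

Posterior: Beta(4+13, 1+0) = Beta(17, 1).
Since β = 1 ≤ 1 and α > 1, the Beta density is monotone increasing on [0,1]; the mode is at 1.
Mean = 17/(17+1) = 0.944.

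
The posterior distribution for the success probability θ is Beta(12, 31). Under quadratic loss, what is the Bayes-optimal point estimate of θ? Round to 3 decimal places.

Mode = (12−1)/(12+31−2) = 11/41 = 0.268.
Mean = 12/(12+31) = 12/43 = 0.279.
Quadratic loss ⇒ the optimal estimator is the posterior mean.

0.279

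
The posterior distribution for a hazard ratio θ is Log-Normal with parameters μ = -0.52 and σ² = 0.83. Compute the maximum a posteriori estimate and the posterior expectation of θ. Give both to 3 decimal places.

Mode = exp(μ − σ²) = exp(-1.35) = 0.259.
Mean = exp(μ + σ²/2) = exp(-0.105) = 0.900.
Right-skewed posterior ⇒ mode < mean.

MAP = 0.259, posterior mean = 0.900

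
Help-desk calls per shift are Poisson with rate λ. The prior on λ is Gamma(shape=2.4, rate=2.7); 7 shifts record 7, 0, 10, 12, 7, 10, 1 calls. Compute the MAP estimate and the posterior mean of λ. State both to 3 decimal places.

MAP = 4.990; posterior mean = 5.093

Σ counts = 47. Posterior: Gamma(shape = 2.4+47 = 49.4, rate = 2.7+7 = 9.7).
Mode = (α−1)/β = 48.4/9.7 = 4.990.
Mean = α/β = 49.4/9.7 = 5.093.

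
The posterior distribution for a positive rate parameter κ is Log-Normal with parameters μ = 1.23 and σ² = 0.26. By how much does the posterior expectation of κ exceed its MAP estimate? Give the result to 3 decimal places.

1.258

Mode = exp(μ − σ²) = exp(0.97) = 2.638.
Mean = exp(μ + σ²/2) = exp(1.360) = 3.896.
Difference = 3.896 − 2.638 = 1.258.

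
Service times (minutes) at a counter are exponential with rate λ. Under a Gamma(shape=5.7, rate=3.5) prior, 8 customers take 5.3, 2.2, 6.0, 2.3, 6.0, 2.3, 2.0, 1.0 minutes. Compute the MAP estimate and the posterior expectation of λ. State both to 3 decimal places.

λ_MAP = 0.415, E[λ|data] = 0.448

Σ times = 27.1. Posterior: Gamma(shape = 5.7+8 = 13.7, rate = 3.5+27.1 = 30.6).
Mode = (α−1)/β = 12.7/30.6 = 0.415.
Mean = α/β = 13.7/30.6 = 0.448.
The posterior is right-skewed, so the mean exceeds the mode.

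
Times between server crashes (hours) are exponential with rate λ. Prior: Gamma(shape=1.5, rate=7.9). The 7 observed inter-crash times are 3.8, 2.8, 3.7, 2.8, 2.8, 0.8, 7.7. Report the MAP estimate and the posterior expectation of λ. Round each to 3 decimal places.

Σ times = 24.4. Posterior: Gamma(shape = 1.5+7 = 8.5, rate = 7.9+24.4 = 32.3).
Mode = (α−1)/β = 7.5/32.3 = 0.232.
Mean = α/β = 8.5/32.3 = 0.263.

λ_MAP = 0.232, E[λ|data] = 0.263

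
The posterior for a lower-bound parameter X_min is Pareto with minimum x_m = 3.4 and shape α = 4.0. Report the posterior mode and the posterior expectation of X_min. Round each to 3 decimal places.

MAP = 3.400; posterior mean = 4.533

The Pareto density is strictly decreasing on [x_m, ∞), so the mode is x_m = 3.400.
Mean = α·x_m/(α−1) = 4.0·3.4/3.0 = 4.533.
Right-skewed posterior ⇒ mode < mean.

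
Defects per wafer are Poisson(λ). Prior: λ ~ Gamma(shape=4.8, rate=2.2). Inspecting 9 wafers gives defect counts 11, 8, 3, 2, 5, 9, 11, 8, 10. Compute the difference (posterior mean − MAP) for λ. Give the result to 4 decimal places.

0.0893

Σ counts = 67. Posterior: Gamma(shape = 4.8+67 = 71.8, rate = 2.2+9 = 11.2).
Mode = (α−1)/β = 70.8/11.2 = 6.3214.
Mean = α/β = 71.8/11.2 = 6.4107.
Difference = 6.4107 − 6.3214 = 0.0893.
Mean > mode: the posterior has a right tail.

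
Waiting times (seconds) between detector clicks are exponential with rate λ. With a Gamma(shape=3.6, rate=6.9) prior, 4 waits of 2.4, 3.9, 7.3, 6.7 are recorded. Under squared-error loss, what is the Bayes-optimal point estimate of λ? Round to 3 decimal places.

Σ times = 20.3. Posterior: Gamma(shape = 3.6+4 = 7.6, rate = 6.9+20.3 = 27.2).
Mode = (α−1)/β = 6.6/27.2 = 0.243.
Mean = α/β = 7.6/27.2 = 0.279.
Squared-error loss ⇒ the optimal estimator is the posterior mean.

0.279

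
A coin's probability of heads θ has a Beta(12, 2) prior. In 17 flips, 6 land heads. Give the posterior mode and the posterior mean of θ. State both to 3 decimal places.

Posterior: Beta(12+6, 2+11) = Beta(18, 13).
Mode = (18−1)/(18+13−2) = 17/29 = 0.586.
Mean = 18/(18+13) = 18/31 = 0.581.
The posterior is left-skewed, so the mode exceeds the mean.

MAP = 0.586; posterior mean = 0.581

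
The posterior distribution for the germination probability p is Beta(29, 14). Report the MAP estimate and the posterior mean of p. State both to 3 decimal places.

Mode = (29−1)/(29+14−2) = 28/41 = 0.683.
Mean = 29/(29+14) = 29/43 = 0.674.

MAP = 0.683, posterior mean = 0.674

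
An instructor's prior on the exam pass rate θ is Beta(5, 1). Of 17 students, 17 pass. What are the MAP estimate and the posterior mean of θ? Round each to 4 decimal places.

Posterior: Beta(5+17, 1+0) = Beta(22, 1).
Since β = 1 ≤ 1 and α > 1, the Beta density is monotone increasing on [0,1]; the mode is at 1.
Mean = 22/(22+1) = 0.9565.
Mode > mean: the posterior has a left tail.

MAP = 1.0000, posterior mean = 0.9565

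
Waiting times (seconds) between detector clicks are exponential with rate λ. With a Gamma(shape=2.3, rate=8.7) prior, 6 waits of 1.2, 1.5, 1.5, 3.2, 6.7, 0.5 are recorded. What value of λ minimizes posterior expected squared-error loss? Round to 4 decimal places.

Σ times = 14.6. Posterior: Gamma(shape = 2.3+6 = 8.3, rate = 8.7+14.6 = 23.3).
Mode = (α−1)/β = 7.3/23.3 = 0.3133.
Mean = α/β = 8.3/23.3 = 0.3562.
Squared-error loss ⇒ the optimal estimator is the posterior mean.

0.3562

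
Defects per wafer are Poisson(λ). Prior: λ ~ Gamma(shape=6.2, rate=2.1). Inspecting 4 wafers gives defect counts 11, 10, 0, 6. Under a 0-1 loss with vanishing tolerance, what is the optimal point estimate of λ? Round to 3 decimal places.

5.279

Σ counts = 27. Posterior: Gamma(shape = 6.2+27 = 33.2, rate = 2.1+4 = 6.1).
Mode = (α−1)/β = 32.2/6.1 = 5.279.
Mean = α/β = 33.2/6.1 = 5.443.
This is the posterior mode — the MAP estimate.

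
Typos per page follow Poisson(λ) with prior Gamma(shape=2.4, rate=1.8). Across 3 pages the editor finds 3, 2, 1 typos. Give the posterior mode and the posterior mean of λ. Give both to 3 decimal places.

MAP: 1.542. Posterior mean: 1.750.

Σ counts = 6. Posterior: Gamma(shape = 2.4+6 = 8.4, rate = 1.8+3 = 4.8).
Mode = (α−1)/β = 7.4/4.8 = 1.542.
Mean = α/β = 8.4/4.8 = 1.750.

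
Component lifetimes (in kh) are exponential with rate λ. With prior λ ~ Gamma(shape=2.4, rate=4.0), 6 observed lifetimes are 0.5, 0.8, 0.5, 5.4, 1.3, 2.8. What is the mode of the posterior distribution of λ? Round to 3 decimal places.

Σ times = 11.3. Posterior: Gamma(shape = 2.4+6 = 8.4, rate = 4.0+11.3 = 15.3).
Mode = (α−1)/β = 7.4/15.3 = 0.484.
Mean = α/β = 8.4/15.3 = 0.549.
This is the posterior mode — the MAP estimate.

0.484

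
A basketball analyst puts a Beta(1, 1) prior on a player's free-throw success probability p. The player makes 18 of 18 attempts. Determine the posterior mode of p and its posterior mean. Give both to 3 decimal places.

Posterior: Beta(1+18, 1+0) = Beta(19, 1).
Since β = 1 ≤ 1 and α > 1, the Beta density is monotone increasing on [0,1]; the mode is at 1.
Mean = 19/(19+1) = 0.950.
The mean is pulled below the mode by the posterior's left skew.

MAP = 1.000, posterior mean = 0.950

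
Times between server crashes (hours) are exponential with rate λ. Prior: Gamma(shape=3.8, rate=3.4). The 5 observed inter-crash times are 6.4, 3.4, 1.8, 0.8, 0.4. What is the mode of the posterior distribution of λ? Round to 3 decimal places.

Σ times = 12.8. Posterior: Gamma(shape = 3.8+5 = 8.8, rate = 3.4+12.8 = 16.2).
Mode = (α−1)/β = 7.8/16.2 = 0.481.
Mean = α/β = 8.8/16.2 = 0.543.
This is the posterior mode — the MAP estimate.

0.481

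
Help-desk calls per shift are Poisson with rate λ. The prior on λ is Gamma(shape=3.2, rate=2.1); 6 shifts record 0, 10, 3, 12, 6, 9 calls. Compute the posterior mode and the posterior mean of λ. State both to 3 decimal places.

Σ counts = 40. Posterior: Gamma(shape = 3.2+40 = 43.2, rate = 2.1+6 = 8.1).
Mode = (α−1)/β = 42.2/8.1 = 5.210.
Mean = α/β = 43.2/8.1 = 5.333.
Right-skewed posterior ⇒ mode < mean.

MAP: 5.210. Posterior mean: 5.333.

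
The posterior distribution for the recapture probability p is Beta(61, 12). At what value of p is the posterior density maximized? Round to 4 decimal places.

0.8451

Mode = (61−1)/(61+12−2) = 60/71 = 0.8451.
Mean = 61/(61+12) = 61/73 = 0.8356.
This is the posterior mode — the MAP estimate.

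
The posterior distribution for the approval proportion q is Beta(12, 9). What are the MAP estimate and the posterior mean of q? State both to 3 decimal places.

MAP: 0.579. Posterior mean: 0.571.

Mode = (12−1)/(12+9−2) = 11/19 = 0.579.
Mean = 12/(12+9) = 12/21 = 0.571.
The posterior is left-skewed, so the mode exceeds the mean.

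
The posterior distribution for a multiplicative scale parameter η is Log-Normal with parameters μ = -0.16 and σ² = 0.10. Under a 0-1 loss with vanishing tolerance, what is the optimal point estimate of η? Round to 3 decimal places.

Mode = exp(μ − σ²) = exp(-0.26) = 0.771.
Mean = exp(μ + σ²/2) = exp(-0.110) = 0.896.
This is the posterior mode — the MAP estimate.

0.771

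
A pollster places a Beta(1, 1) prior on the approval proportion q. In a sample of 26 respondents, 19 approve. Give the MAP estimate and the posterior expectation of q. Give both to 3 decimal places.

Posterior: Beta(1+19, 1+7) = Beta(20, 8).
Mode = (20−1)/(20+8−2) = 19/26 = 0.731.
With a flat prior the MAP equals the MLE, 19/26.
Mean = 20/(20+8) = 20/28 = 0.714.
Left-skewed posterior ⇒ mean < mode.

MAP: 0.731. Posterior mean: 0.714.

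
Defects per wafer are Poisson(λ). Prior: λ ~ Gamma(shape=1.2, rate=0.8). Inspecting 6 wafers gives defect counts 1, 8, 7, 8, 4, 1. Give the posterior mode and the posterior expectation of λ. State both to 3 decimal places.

MAP: 4.294. Posterior mean: 4.441.

Σ counts = 29. Posterior: Gamma(shape = 1.2+29 = 30.2, rate = 0.8+6 = 6.8).
Mode = (α−1)/β = 29.2/6.8 = 4.294.
Mean = α/β = 30.2/6.8 = 4.441.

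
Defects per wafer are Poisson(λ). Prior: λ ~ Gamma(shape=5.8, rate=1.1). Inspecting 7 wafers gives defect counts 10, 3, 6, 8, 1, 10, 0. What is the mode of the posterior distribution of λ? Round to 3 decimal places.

Σ counts = 38. Posterior: Gamma(shape = 5.8+38 = 43.8, rate = 1.1+7 = 8.1).
Mode = (α−1)/β = 42.8/8.1 = 5.284.
Mean = α/β = 43.8/8.1 = 5.407.
This is the posterior mode — the MAP estimate.

5.284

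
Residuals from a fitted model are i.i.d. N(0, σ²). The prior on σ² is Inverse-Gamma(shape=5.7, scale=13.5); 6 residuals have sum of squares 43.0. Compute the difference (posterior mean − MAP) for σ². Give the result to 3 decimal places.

0.937

Posterior: Inverse-Gamma(shape = 5.7+6/2 = 8.7, scale = 13.5+43.0/2 = 35.0).
Mode = β/(α+1) = 35.0/9.7 = 3.608.
Mean = β/(α−1) = 35.0/7.7 = 4.545.
Difference = 4.545 − 3.608 = 0.937.
The mean is pulled above the mode by the posterior's right skew.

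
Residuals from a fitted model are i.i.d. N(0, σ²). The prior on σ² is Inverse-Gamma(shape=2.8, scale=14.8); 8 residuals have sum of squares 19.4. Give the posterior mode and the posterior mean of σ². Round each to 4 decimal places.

MAP = 3.1410, posterior mean = 4.2241

Posterior: Inverse-Gamma(shape = 2.8+8/2 = 6.8, scale = 14.8+19.4/2 = 24.5).
Mode = β/(α+1) = 24.5/7.8 = 3.1410.
Mean = β/(α−1) = 24.5/5.8 = 4.2241.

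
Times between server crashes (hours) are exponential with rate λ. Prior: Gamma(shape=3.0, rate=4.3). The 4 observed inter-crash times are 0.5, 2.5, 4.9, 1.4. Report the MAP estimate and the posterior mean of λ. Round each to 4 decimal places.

Σ times = 9.3. Posterior: Gamma(shape = 3.0+4 = 7.0, rate = 4.3+9.3 = 13.6).
Mode = (α−1)/β = 6.0/13.6 = 0.4412.
Mean = α/β = 7.0/13.6 = 0.5147.

MAP estimate = 0.4412, posterior mean = 0.5147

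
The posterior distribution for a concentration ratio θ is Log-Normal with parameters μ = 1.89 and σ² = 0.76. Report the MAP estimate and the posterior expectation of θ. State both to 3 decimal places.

MAP estimate = 3.096, posterior expectation = 9.679

Mode = exp(μ − σ²) = exp(1.13) = 3.096.
Mean = exp(μ + σ²/2) = exp(2.270) = 9.679.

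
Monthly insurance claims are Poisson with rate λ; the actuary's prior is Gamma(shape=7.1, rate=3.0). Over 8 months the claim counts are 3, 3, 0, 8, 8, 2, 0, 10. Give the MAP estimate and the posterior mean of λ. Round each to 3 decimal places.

Σ counts = 34. Posterior: Gamma(shape = 7.1+34 = 41.1, rate = 3.0+8 = 11.0).
Mode = (α−1)/β = 40.1/11.0 = 3.645.
Mean = α/β = 41.1/11.0 = 3.736.
Mean > mode: the posterior has a right tail.

MAP estimate = 3.645, posterior mean = 3.736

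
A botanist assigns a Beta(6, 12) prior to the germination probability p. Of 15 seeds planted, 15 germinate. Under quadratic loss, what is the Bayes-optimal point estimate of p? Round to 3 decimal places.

Posterior: Beta(6+15, 12+0) = Beta(21, 12).
Mode = (21−1)/(21+12−2) = 20/31 = 0.645.
Mean = 21/(21+12) = 21/33 = 0.636.
Quadratic loss ⇒ the optimal estimator is the posterior mean.

0.636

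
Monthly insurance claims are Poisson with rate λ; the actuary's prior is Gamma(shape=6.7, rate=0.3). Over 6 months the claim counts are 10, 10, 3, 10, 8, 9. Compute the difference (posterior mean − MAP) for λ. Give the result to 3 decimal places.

Σ counts = 50. Posterior: Gamma(shape = 6.7+50 = 56.7, rate = 0.3+6 = 6.3).
Mode = (α−1)/β = 55.7/6.3 = 8.841.
Mean = α/β = 56.7/6.3 = 9.000.
Difference = 9.000 − 8.841 = 0.159.

0.159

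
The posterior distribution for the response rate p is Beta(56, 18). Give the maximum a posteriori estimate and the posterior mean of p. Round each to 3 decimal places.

Mode = (56−1)/(56+18−2) = 55/72 = 0.764.
Mean = 56/(56+18) = 56/74 = 0.757.
The posterior is left-skewed, so the mode exceeds the mean.

MAP = 0.764; posterior mean = 0.757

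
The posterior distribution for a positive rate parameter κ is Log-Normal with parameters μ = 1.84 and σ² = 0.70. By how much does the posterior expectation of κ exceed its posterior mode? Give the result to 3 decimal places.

5.808

Mode = exp(μ − σ²) = exp(1.14) = 3.127.
Mean = exp(μ + σ²/2) = exp(2.190) = 8.935.
Difference = 8.935 − 3.127 = 5.808.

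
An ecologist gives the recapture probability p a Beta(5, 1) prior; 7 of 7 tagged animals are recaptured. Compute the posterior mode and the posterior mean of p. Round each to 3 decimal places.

Posterior: Beta(5+7, 1+0) = Beta(12, 1).
Since β = 1 ≤ 1 and α > 1, the Beta density is monotone increasing on [0,1]; the mode is at 1.
Mean = 12/(12+1) = 0.923.
Mode > mean: the posterior has a left tail.

posterior mode = 1.000, posterior mean = 0.923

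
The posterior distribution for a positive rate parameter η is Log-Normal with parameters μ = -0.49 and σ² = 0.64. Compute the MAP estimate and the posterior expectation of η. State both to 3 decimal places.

Mode = exp(μ − σ²) = exp(-1.13) = 0.323.
Mean = exp(μ + σ²/2) = exp(-0.170) = 0.844.
The posterior is right-skewed, so the mean exceeds the mode.

η_MAP = 0.323, E[η|data] = 0.844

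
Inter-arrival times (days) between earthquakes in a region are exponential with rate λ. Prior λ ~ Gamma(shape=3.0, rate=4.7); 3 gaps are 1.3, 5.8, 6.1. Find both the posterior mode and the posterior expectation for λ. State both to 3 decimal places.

Σ times = 13.2. Posterior: Gamma(shape = 3.0+3 = 6.0, rate = 4.7+13.2 = 17.9).
Mode = (α−1)/β = 5.0/17.9 = 0.279.
Mean = α/β = 6.0/17.9 = 0.335.

λ_MAP = 0.279, E[λ|data] = 0.335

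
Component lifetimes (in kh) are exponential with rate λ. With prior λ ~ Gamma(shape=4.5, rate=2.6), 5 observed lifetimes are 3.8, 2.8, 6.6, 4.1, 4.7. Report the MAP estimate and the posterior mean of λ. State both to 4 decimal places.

MAP estimate = 0.3455, posterior mean = 0.3862

Σ times = 22.0. Posterior: Gamma(shape = 4.5+5 = 9.5, rate = 2.6+22.0 = 24.6).
Mode = (α−1)/β = 8.5/24.6 = 0.3455.
Mean = α/β = 9.5/24.6 = 0.3862.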